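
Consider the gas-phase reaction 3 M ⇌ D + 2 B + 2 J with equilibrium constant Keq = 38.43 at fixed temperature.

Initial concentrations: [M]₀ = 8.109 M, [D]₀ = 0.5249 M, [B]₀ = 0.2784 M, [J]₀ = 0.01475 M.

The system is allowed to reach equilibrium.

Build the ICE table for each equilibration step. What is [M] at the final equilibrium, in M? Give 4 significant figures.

Q₀ = 1.6600e-08 vs Keq = 38.43 ⇒ Q<K, forward
Step 1:
                   M          D          B          J
  init         8.109     0.5249     0.2784    0.01475
  Δ           -5.657      1.886      3.771      3.771
  eq           2.452      2.411       4.05      3.786
  solve Keq expr → x = 1.886; check Q = 38.43

[M]_eq = 2.452 M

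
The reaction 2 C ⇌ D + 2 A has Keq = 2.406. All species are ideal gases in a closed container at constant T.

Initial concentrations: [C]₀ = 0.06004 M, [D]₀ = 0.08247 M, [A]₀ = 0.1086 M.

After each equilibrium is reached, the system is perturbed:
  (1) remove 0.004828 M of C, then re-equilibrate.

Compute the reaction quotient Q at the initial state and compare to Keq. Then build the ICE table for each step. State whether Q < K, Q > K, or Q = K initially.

Q₀ = 0.2698 vs Keq = 2.406 ⇒ Q<K, forward
Step 1:
                    C           D           A
  Initial     0.06004     0.08247      0.1086
  Change     -0.03168     0.01584     0.03168
  Equil       0.02836     0.09831      0.1403
  solve Keq expr → x = 0.01584; check Q = 2.406
Then remove 0.004828 M of C.
Step 2:
                    C           D           A
  Initial     0.02353     0.09831      0.1403
  Change     0.003794   -0.001897   -0.003794
  Equil       0.02732     0.09641      0.1365
  solve Keq expr → x = -0.001897; check Q = 2.406

Q₀ = 0.2698; Q < K (proceeds forward)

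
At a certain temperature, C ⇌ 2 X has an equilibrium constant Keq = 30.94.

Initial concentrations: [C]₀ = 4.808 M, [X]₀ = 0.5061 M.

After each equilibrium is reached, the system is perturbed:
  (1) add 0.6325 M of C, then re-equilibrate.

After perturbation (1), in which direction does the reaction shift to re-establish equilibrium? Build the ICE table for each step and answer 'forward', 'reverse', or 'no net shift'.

Q₀ = 0.05327 vs Keq = 30.94 ⇒ Q<K, forward
Step 1:
                   C          X
  I            4.808     0.5061
  C           -3.235       6.47
  E            1.573      6.976
  solve Keq expr → x = 3.235; check Q = 30.94
Then add 0.6325 M of C.
Step 2:
                   C          X
  I            2.205      6.976
  C          -0.3254     0.6507
  E             1.88      7.627
  solve Keq expr → x = 0.3254; check Q = 30.94

Direction: forward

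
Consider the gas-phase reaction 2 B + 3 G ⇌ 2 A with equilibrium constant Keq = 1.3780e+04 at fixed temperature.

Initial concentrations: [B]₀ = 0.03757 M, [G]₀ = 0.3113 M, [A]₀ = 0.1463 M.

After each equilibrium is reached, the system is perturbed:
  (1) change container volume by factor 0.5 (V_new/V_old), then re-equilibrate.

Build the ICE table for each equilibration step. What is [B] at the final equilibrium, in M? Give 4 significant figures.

[B]_eq = 0.008121 M

Q₀ = 502.7 vs Keq = 1.3780e+04 ⇒ Q<K, forward
Step 1:
                  B         G         A
  Initial   0.03757    0.3113    0.1463
  Change   -0.02708  -0.04062   0.02708
  Equil     0.01049    0.2707    0.1734
  solve Keq expr → x = 0.01354; check Q = 1.3780e+04
Then change container volume by factor 0.5 (V_new/V_old).
Step 2:
                  B         G         A
  Initial   0.02098    0.5414    0.3468
  Change   -0.01286  -0.01928   0.01286
  Equil    0.008121    0.5221    0.3596
  solve Keq expr → x = 0.006428; check Q = 1.3780e+04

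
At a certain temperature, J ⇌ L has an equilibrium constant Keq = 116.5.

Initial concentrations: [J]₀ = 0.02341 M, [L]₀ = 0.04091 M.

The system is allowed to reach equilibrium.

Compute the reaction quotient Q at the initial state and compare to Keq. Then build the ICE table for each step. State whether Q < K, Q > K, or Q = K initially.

Q₀ = 1.748; Q < K (proceeds forward)

Q₀ = 1.748 vs Keq = 116.5 ⇒ Q<K, forward
Step 1:
                    J           L
  Initial     0.02341     0.04091
  Change     -0.02286     0.02286
  Equil    5.4740e-04     0.06377
  solve Keq expr → x = 0.02286; check Q = 116.5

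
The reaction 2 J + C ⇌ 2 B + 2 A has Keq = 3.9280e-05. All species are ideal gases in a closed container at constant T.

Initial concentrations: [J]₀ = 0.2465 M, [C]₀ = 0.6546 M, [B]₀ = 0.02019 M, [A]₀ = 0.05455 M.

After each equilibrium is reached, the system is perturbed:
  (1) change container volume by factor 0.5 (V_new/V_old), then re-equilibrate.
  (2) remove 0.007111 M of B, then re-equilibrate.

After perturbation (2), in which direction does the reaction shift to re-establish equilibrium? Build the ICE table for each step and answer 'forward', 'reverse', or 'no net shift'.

Direction: forward

Q₀ = 3.0497e-05 vs Keq = 3.9280e-05 ⇒ Q<K, forward
Step 1:
                   J          C          B          A
  I           0.2465     0.6546    0.02019    0.05455
  C         -0.00181 -9.0493e-04    0.00181    0.00181
  E           0.2447     0.6537      0.022    0.05636
  solve Keq expr → x = 9.0493e-04; check Q = 3.9280e-05
Then change container volume by factor 0.5 (V_new/V_old).
Step 2:
                   J          C          B          A
  I           0.4894      1.307      0.044     0.1127
  C         0.009359    0.00468  -0.009359  -0.009359
  E           0.4987      1.312    0.03464     0.1034
  solve Keq expr → x = -0.00468; check Q = 3.9280e-05
Then remove 0.007111 M of B.
Step 3:
                   J          C          B          A
  I           0.4987      1.312    0.02753     0.1034
  C        -0.005109  -0.002555   0.005109   0.005109
  E           0.4936       1.31    0.03264     0.1085
  solve Keq expr → x = 0.002555; check Q = 3.9280e-05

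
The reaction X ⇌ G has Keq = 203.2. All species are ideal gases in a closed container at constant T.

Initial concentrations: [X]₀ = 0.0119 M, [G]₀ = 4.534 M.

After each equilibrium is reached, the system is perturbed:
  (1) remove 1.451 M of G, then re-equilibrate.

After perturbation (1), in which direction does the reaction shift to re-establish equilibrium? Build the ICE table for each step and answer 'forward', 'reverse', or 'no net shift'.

Direction: forward

Q₀ = 381 vs Keq = 203.2 ⇒ Q>K, reverse
Step 1:
                  X         G
  I          0.0119     4.534
  C         0.01036  -0.01036
  E         0.02226     4.524
  solve Keq expr → x = -0.01036; check Q = 203.2
Then remove 1.451 M of G.
Step 2:
                  X         G
  I         0.02226     3.073
  C       -0.007106  0.007106
  E         0.01516      3.08
  solve Keq expr → x = 0.007106; check Q = 203.2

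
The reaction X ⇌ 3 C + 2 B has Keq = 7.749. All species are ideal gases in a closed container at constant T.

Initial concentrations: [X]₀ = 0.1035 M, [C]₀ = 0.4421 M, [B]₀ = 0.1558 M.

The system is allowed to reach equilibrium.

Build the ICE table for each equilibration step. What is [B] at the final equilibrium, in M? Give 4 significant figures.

[B]_eq = 0.3503 M

Q₀ = 0.02027 vs Keq = 7.749 ⇒ Q<K, forward
Step 1:
                  X         C         B
  init       0.1035    0.4421    0.1558
  Δ        -0.09724    0.2917    0.1945
  eq       0.006257    0.7338    0.3503
  solve Keq expr → x = 0.09724; check Q = 7.749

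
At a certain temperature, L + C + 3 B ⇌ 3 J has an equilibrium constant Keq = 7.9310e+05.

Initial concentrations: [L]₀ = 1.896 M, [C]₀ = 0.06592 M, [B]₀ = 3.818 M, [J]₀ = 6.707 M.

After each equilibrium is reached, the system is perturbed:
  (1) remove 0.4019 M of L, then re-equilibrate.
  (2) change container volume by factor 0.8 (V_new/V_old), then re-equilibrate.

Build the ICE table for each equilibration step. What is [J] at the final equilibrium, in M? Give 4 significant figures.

[J]_eq = 8.631 M

Q₀ = 43.37 vs Keq = 7.9310e+05 ⇒ Q<K, forward
Step 1:
                    L           C           B           J
  init          1.896     0.06592       3.818       6.707
  Δ          -0.06592    -0.06592     -0.1977      0.1977
  eq             1.83  4.7800e-06        3.62       6.905
  solve Keq expr → x = 0.06592; check Q = 7.9310e+05
Then remove 0.4019 M of L.
Step 2:
                    L           C           B           J
  init          1.428  4.7800e-06        3.62       6.905
  Δ        1.3451e-06  1.3451e-06  4.0352e-06 -4.0352e-06
  eq            1.428  6.1251e-06        3.62       6.905
  solve Keq expr → x = -1.3451e-06; check Q = 7.9310e+05
Then change container volume by factor 0.8 (V_new/V_old).
Step 3:
                    L           C           B           J
  init          1.785  7.6563e-06       4.525       8.631
  Δ       -2.7562e-06 -2.7562e-06 -8.2687e-06  8.2687e-06
  eq            1.785  4.9001e-06       4.525       8.631
  solve Keq expr → x = 2.7562e-06; check Q = 7.9310e+05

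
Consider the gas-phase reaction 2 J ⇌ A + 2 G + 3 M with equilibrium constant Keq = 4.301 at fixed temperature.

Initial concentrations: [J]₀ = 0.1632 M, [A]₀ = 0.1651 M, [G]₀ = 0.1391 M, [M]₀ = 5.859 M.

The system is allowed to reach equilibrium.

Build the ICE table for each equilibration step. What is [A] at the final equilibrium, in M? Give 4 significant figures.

[A]_eq = 0.1388 M

Q₀ = 24.12 vs Keq = 4.301 ⇒ Q>K, reverse
Step 1:
                  J         A         G         M
  Initial    0.1632    0.1651    0.1391     5.859
  Change    0.05263  -0.02632  -0.05263  -0.07895
  Equil      0.2158    0.1388   0.08647      5.78
  solve Keq expr → x = -0.02632; check Q = 4.301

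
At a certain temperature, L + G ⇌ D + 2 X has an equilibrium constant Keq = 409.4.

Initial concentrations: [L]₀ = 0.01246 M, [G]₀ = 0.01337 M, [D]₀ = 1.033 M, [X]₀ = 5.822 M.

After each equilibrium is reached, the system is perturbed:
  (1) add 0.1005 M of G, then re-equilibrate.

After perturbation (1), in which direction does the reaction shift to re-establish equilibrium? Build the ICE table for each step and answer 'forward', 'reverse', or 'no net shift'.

Direction: forward

Q₀ = 2.1018e+05 vs Keq = 409.4 ⇒ Q>K, reverse
Step 1:
                   L          G          D          X
  I          0.01246    0.01337      1.033      5.822
  C           0.2256     0.2256    -0.2256    -0.4512
  E           0.2381      0.239     0.8074      5.371
  solve Keq expr → x = -0.2256; check Q = 409.4
Then add 0.1005 M of G.
Step 2:
                   L          G          D          X
  I           0.2381     0.3395     0.8074      5.371
  C         -0.03647   -0.03647    0.03647    0.07293
  E           0.2016      0.303     0.8439      5.444
  solve Keq expr → x = 0.03647; check Q = 409.4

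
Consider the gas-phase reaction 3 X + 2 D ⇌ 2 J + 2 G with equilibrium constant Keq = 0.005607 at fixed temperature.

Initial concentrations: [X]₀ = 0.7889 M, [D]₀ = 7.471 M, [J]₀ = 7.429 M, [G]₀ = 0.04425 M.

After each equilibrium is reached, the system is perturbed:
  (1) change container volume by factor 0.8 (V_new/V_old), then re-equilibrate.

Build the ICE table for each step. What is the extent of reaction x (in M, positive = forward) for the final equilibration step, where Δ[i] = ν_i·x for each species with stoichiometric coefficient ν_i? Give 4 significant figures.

x = 0.00322 M

Q₀ = 0.003943 vs Keq = 0.005607 ⇒ Q<K, forward
Step 1:
                  X         D         J         G
  I          0.7889     7.471     7.429   0.04425
  C        -0.01097 -0.007316  0.007316  0.007316
  E          0.7779     7.464     7.436   0.05157
  solve Keq expr → x = 0.003658; check Q = 0.005607
Then change container volume by factor 0.8 (V_new/V_old).
Step 2:
                  X         D         J         G
  I          0.9724      9.33     9.295   0.06446
  C       -0.009659 -0.006439  0.006439  0.006439
  E          0.9627     9.323     9.302    0.0709
  solve Keq expr → x = 0.00322; check Q = 0.005607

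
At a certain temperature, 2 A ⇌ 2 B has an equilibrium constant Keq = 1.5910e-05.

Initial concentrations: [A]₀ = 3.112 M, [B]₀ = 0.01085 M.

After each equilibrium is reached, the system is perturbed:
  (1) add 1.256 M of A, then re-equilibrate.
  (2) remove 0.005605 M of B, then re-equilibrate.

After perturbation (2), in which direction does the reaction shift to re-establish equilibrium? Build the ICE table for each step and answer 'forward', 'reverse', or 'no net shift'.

Q₀ = 1.2156e-05 vs Keq = 1.5910e-05 ⇒ Q<K, forward
Step 1:
                    A           B
  init          3.112     0.01085
  Δ         -0.001557    0.001557
  eq             3.11     0.01241
  solve Keq expr → x = 7.7837e-04; check Q = 1.5910e-05
Then add 1.256 M of A.
Step 2:
                    A           B
  init          4.366     0.01241
  Δ          -0.00499     0.00499
  eq            4.361      0.0174
  solve Keq expr → x = 0.002495; check Q = 1.5910e-05
Then remove 0.005605 M of B.
Step 3:
                    A           B
  init          4.361     0.01179
  Δ         -0.005583    0.005583
  eq            4.356     0.01737
  solve Keq expr → x = 0.002791; check Q = 1.5910e-05

Direction: forward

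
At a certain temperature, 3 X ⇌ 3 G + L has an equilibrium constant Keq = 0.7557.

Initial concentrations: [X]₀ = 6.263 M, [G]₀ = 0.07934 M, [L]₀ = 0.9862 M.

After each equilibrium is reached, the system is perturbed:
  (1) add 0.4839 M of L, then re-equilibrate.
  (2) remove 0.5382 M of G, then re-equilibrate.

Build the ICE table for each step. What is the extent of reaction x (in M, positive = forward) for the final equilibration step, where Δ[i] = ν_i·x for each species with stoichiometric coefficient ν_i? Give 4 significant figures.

x = 0.09961 M

Q₀ = 2.0049e-06 vs Keq = 0.7557 ⇒ Q<K, forward
Step 1:
                  X         G         L
  init        6.263   0.07934    0.9862
  Δ           -2.62      2.62    0.8732
  eq          3.643     2.699     1.859
  solve Keq expr → x = 0.8732; check Q = 0.7557
Then add 0.4839 M of L.
Step 2:
                  X         G         L
  init        3.643     2.699     2.343
  Δ          0.1107   -0.1107   -0.0369
  eq          3.754     2.588     2.306
  solve Keq expr → x = -0.0369; check Q = 0.7557
Then remove 0.5382 M of G.
Step 3:
                  X         G         L
  init        3.754      2.05     2.306
  Δ         -0.2988    0.2988   0.09961
  eq          3.455     2.349     2.406
  solve Keq expr → x = 0.09961; check Q = 0.7557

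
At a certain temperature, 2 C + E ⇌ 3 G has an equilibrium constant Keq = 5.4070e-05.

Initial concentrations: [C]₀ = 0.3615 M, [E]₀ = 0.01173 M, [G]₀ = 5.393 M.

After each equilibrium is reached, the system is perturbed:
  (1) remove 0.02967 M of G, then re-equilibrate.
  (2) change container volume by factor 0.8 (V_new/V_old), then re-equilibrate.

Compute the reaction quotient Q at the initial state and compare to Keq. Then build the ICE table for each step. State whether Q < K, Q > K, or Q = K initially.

Q₀ = 1.0232e+05; Q > K (proceeds reverse)

Q₀ = 1.0232e+05 vs Keq = 5.4070e-05 ⇒ Q>K, reverse
Step 1:
                  C         E         G
  I          0.3615   0.01173     5.393
  C            3.52      1.76     -5.28
  E           3.881     1.772     0.113
  solve Keq expr → x = -1.76; check Q = 5.4070e-05
Then remove 0.02967 M of G.
Step 2:
                  C         E         G
  I           3.881     1.772   0.08334
  C        -0.01939 -0.009696   0.02909
  E           3.862     1.762    0.1124
  solve Keq expr → x = 0.009696; check Q = 5.4070e-05
Then change container volume by factor 0.8 (V_new/V_old).
Step 3:
                  C         E         G
  I           4.828     2.203    0.1405
  C               0         0         0
  E           4.828     2.203    0.1405
  solve Keq expr → x = 0; check Q = 5.4070e-05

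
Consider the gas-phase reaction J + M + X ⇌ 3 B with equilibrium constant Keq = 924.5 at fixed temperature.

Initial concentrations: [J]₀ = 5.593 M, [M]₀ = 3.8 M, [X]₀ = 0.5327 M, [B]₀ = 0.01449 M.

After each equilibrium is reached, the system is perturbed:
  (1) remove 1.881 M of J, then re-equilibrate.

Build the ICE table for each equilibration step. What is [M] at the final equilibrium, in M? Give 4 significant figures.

Q₀ = 2.6872e-07 vs Keq = 924.5 ⇒ Q<K, forward
Step 1:
                  J         M         X         B
  init        5.593       3.8    0.5327   0.01449
  Δ         -0.5324   -0.5324   -0.5324     1.597
  eq          5.061     3.268 2.7389e-04     1.612
  solve Keq expr → x = 0.5324; check Q = 924.5
Then remove 1.881 M of J.
Step 2:
                  J         M         X         B
  init         3.18     3.268 2.7389e-04     1.612
  Δ       1.6159e-04 1.6159e-04 1.6159e-04 -4.8478e-04
  eq           3.18     3.268 4.3548e-04     1.611
  solve Keq expr → x = -1.6159e-04; check Q = 924.5

[M]_eq = 3.268 M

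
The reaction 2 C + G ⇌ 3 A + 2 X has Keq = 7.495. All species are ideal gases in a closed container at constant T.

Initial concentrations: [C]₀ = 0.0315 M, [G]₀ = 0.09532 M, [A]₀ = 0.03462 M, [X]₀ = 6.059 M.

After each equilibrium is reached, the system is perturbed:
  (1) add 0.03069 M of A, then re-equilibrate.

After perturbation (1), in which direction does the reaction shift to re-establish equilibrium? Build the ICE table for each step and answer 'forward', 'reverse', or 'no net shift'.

Direction: reverse

Q₀ = 16.11 vs Keq = 7.495 ⇒ Q>K, reverse
Step 1:
                    C           G           A           X
  I            0.0315     0.09532     0.03462       6.059
  C          0.003692    0.001846   -0.005538   -0.003692
  E           0.03519     0.09717     0.02908       6.055
  solve Keq expr → x = -0.001846; check Q = 7.495
Then add 0.03069 M of A.
Step 2:
                    C           G           A           X
  I           0.03519     0.09717     0.05977       6.055
  C           0.01473    0.007364    -0.02209    -0.01473
  E           0.04992      0.1045     0.03768       6.041
  solve Keq expr → x = -0.007364; check Q = 7.495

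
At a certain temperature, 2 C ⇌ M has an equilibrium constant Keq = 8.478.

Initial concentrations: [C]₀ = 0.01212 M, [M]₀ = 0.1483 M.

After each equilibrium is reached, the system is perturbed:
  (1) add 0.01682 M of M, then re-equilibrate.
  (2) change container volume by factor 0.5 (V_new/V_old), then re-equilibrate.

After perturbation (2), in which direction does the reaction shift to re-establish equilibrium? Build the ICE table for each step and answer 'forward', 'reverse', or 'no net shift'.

Direction: forward

Q₀ = 1010 vs Keq = 8.478 ⇒ Q>K, reverse
Step 1:
                   C          M
  init       0.01212     0.1483
  Δ          0.09651   -0.04826
  eq          0.1086        0.1
  solve Keq expr → x = -0.04826; check Q = 8.478
Then add 0.01682 M of M.
Step 2:
                   C          M
  init        0.1086     0.1169
  Δ         0.007004  -0.003502
  eq          0.1156     0.1134
  solve Keq expr → x = -0.003502; check Q = 8.478
Then change container volume by factor 0.5 (V_new/V_old).
Step 3:
                   C          M
  init        0.2313     0.2267
  Δ         -0.05765    0.02883
  eq          0.1736     0.2556
  solve Keq expr → x = 0.02883; check Q = 8.478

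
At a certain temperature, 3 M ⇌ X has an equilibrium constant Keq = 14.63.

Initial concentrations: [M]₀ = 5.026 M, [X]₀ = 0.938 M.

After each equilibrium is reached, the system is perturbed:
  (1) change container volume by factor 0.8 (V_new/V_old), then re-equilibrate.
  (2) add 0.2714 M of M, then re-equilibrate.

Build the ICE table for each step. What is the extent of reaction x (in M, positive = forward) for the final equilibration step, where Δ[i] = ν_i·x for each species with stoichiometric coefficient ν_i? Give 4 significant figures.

x = 0.08858 M

Q₀ = 0.007388 vs Keq = 14.63 ⇒ Q<K, forward
Step 1:
                   M          X
  I            5.026      0.938
  C           -4.476      1.492
  E           0.5497       2.43
  solve Keq expr → x = 1.492; check Q = 14.63
Then change container volume by factor 0.8 (V_new/V_old).
Step 2:
                   M          X
  I           0.6871      3.038
  C         -0.09297    0.03099
  E           0.5942      3.069
  solve Keq expr → x = 0.03099; check Q = 14.63
Then add 0.2714 M of M.
Step 3:
                   M          X
  I           0.8656      3.069
  C          -0.2657    0.08858
  E           0.5998      3.157
  solve Keq expr → x = 0.08858; check Q = 14.63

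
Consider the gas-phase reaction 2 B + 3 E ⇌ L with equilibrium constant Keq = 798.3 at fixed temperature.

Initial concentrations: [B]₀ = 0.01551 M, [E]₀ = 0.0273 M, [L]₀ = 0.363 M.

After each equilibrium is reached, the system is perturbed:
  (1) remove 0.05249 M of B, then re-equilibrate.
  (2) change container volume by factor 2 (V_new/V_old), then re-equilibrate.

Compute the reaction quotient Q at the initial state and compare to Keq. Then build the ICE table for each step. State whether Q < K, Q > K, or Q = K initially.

Q₀ = 7.4164e+07; Q > K (proceeds reverse)

Q₀ = 7.4164e+07 vs Keq = 798.3 ⇒ Q>K, reverse
Step 1:
                    B           E           L
  init        0.01551      0.0273       0.363
  Δ            0.1438      0.2158    -0.07192
  eq           0.1594      0.2431      0.2911
  solve Keq expr → x = -0.07192; check Q = 798.3
Then remove 0.05249 M of B.
Step 2:
                    B           E           L
  init         0.1069      0.2431      0.2911
  Δ           0.02213     0.03319    -0.01106
  eq            0.129      0.2763        0.28
  solve Keq expr → x = -0.01106; check Q = 798.3
Then change container volume by factor 2 (V_new/V_old).
Step 3:
                    B           E           L
  init        0.06449      0.1381        0.14
  Δ           0.05298     0.07948    -0.02649
  eq           0.1175      0.2176      0.1135
  solve Keq expr → x = -0.02649; check Q = 798.3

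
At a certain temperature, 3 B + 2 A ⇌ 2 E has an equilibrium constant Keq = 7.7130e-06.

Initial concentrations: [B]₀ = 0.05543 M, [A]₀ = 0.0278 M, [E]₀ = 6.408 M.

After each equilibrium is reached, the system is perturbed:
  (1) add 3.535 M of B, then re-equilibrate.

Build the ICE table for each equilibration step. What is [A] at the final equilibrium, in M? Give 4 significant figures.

Q₀ = 3.1198e+08 vs Keq = 7.7130e-06 ⇒ Q>K, reverse
Step 1:
                    B           A           E
  init        0.05543      0.0278       6.408
  Δ             8.939       5.959      -5.959
  eq            8.995       5.987      0.4486
  solve Keq expr → x = -2.98; check Q = 7.7130e-06
Then add 3.535 M of B.
Step 2:
                    B           A           E
  init          12.53       5.987      0.4486
  Δ           -0.3468     -0.2312      0.2312
  eq            12.18       5.756      0.6798
  solve Keq expr → x = 0.1156; check Q = 7.7130e-06

[A]_eq = 5.756 M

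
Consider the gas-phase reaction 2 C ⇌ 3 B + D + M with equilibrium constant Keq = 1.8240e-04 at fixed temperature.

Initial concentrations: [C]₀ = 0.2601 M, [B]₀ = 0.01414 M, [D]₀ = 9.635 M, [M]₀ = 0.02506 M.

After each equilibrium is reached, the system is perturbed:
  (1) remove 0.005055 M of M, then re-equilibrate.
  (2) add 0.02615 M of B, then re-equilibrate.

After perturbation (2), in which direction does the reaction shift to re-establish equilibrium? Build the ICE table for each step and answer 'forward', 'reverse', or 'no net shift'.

Direction: reverse

Q₀ = 1.0090e-05 vs Keq = 1.8240e-04 ⇒ Q<K, forward
Step 1:
                    C           B           D           M
  init         0.2601     0.01414       9.635     0.02506
  Δ          -0.01275     0.01913    0.006376    0.006376
  eq           0.2473     0.03327       9.641     0.03144
  solve Keq expr → x = 0.006376; check Q = 1.8240e-04
Then remove 0.005055 M of M.
Step 2:
                    C           B           D           M
  init         0.2473     0.03327       9.641     0.02638
  Δ         -0.001103    0.001655  5.5156e-04  5.5156e-04
  eq           0.2462     0.03492       9.642     0.02693
  solve Keq expr → x = 5.5156e-04; check Q = 1.8240e-04
Then add 0.02615 M of B.
Step 3:
                    C           B           D           M
  init         0.2462     0.06107       9.642     0.02693
  Δ             0.014      -0.021   -0.007001   -0.007001
  eq           0.2602     0.04007       9.635     0.01993
  solve Keq expr → x = -0.007001; check Q = 1.8240e-04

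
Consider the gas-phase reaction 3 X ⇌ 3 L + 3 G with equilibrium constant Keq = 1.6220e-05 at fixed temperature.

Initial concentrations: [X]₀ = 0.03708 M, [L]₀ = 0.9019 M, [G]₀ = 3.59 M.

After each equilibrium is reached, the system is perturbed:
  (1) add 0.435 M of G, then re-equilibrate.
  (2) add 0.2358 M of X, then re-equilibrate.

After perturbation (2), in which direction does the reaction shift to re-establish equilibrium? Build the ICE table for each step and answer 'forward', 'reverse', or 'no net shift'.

Direction: forward

Q₀ = 6.6579e+05 vs Keq = 1.6220e-05 ⇒ Q>K, reverse
Step 1:
                  X         L         G
  Initial   0.03708    0.9019      3.59
  Change     0.8932   -0.8932   -0.8932
  Equil      0.9302  0.008732     2.697
  solve Keq expr → x = -0.2977; check Q = 1.6220e-05
Then add 0.435 M of G.
Step 2:
                  X         L         G
  Initial    0.9302  0.008732     3.132
  Change     0.0012   -0.0012   -0.0012
  Equil      0.9314  0.007531     3.131
  solve Keq expr → x = -4.0007e-04; check Q = 1.6220e-05
Then add 0.2358 M of X.
Step 3:
                  X         L         G
  Initial     1.167  0.007531     3.131
  Change  -0.001886  0.001886  0.001886
  Equil       1.165  0.009417     3.133
  solve Keq expr → x = 6.2856e-04; check Q = 1.6220e-05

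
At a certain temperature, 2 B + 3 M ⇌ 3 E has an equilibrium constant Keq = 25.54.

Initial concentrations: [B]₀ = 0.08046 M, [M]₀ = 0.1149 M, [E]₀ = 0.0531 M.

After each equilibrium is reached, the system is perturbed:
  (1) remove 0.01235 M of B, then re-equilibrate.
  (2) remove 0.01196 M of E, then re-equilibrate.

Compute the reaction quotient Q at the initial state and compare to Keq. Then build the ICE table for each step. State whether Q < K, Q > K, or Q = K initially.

Q₀ = 15.25 vs Keq = 25.54 ⇒ Q<K, forward
Step 1:
                    B           M           E
  init        0.08046      0.1149      0.0531
  Δ         -0.003526    -0.00529     0.00529
  eq          0.07693      0.1096     0.05839
  solve Keq expr → x = 0.001763; check Q = 25.54
Then remove 0.01235 M of B.
Step 2:
                    B           M           E
  init        0.06458      0.1096     0.05839
  Δ          0.002328    0.003493   -0.003493
  eq          0.06691      0.1131      0.0549
  solve Keq expr → x = -0.001164; check Q = 25.54
Then remove 0.01196 M of E.
Step 3:
                    B           M           E
  init        0.06691      0.1131     0.04294
  Δ          -0.00435   -0.006525    0.006525
  eq          0.06256      0.1066     0.04946
  solve Keq expr → x = 0.002175; check Q = 25.54

Q₀ = 15.25; Q < K (proceeds forward)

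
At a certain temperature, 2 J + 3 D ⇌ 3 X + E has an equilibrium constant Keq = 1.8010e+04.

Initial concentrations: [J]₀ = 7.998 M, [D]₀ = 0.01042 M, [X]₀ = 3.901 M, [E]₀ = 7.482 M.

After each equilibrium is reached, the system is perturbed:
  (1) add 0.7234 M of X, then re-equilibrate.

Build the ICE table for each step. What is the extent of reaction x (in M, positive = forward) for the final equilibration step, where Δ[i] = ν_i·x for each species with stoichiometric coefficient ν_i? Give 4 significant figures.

Q₀ = 6.1373e+06 vs Keq = 1.8010e+04 ⇒ Q>K, reverse
Step 1:
                  J         D         X         E
  I           7.998   0.01042     3.901     7.482
  C         0.04061   0.06092  -0.06092  -0.02031
  E           8.039   0.07134      3.84     7.462
  solve Keq expr → x = -0.02031; check Q = 1.8010e+04
Then add 0.7234 M of X.
Step 2:
                  J         D         X         E
  I           8.039   0.07134     4.563     7.462
  C        0.008745   0.01312  -0.01312 -0.004373
  E           8.047   0.08446      4.55     7.457
  solve Keq expr → x = -0.004373; check Q = 1.8010e+04

x = -0.004373 M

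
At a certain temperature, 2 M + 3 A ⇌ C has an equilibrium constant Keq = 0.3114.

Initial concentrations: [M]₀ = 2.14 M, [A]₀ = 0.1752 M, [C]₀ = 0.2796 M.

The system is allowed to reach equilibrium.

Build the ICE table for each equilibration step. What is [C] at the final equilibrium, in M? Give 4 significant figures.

Q₀ = 11.35 vs Keq = 0.3114 ⇒ Q>K, reverse
Step 1:
                  M         A         C
  I            2.14    0.1752    0.2796
  C          0.1986    0.2979  -0.09929
  E           2.339    0.4731    0.1803
  solve Keq expr → x = -0.09929; check Q = 0.3114

[C]_eq = 0.1803 M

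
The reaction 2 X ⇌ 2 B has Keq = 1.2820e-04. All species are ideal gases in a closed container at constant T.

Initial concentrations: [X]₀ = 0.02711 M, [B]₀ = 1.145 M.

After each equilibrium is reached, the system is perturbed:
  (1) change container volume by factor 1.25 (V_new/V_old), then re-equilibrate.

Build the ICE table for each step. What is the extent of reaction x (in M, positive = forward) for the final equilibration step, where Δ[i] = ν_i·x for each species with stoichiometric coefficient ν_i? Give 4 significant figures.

x = 0 M

Q₀ = 1784 vs Keq = 1.2820e-04 ⇒ Q>K, reverse
Step 1:
                    X           B
  init        0.02711       1.145
  Δ             1.132      -1.132
  eq            1.159     0.01312
  solve Keq expr → x = -0.5659; check Q = 1.2820e-04
Then change container volume by factor 1.25 (V_new/V_old).
Step 2:
                    X           B
  init         0.9272      0.0105
  Δ                 0           0
  eq           0.9272      0.0105
  solve Keq expr → x = 0; check Q = 1.2820e-04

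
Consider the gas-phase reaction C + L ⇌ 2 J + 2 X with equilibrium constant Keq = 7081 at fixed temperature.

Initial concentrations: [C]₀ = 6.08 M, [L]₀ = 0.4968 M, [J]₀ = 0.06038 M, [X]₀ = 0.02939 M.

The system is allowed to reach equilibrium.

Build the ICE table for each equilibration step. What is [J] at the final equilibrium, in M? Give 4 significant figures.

[J]_eq = 1.054 M

Q₀ = 1.0426e-06 vs Keq = 7081 ⇒ Q<K, forward
Step 1:
                  C         L         J         X
  init         6.08    0.4968   0.06038   0.02939
  Δ         -0.4968   -0.4968    0.9935    0.9935
  eq          5.583 2.9399e-05     1.054     1.023
  solve Keq expr → x = 0.4968; check Q = 7081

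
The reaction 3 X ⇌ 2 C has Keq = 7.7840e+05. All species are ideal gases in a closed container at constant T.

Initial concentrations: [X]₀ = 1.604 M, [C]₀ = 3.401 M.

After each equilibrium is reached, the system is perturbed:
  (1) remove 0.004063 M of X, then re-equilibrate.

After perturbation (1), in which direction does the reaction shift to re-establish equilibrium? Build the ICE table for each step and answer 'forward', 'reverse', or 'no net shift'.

Q₀ = 2.803 vs Keq = 7.7840e+05 ⇒ Q<K, forward
Step 1:
                   X          C
  Initial      1.604      3.401
  Change      -1.575       1.05
  Equil      0.02941      4.451
  solve Keq expr → x = 0.5249; check Q = 7.7840e+05
Then remove 0.004063 M of X.
Step 2:
                   X          C
  Initial    0.02535      4.451
  Change    0.004051  -0.002701
  Equil       0.0294      4.448
  solve Keq expr → x = -0.00135; check Q = 7.7840e+05

Direction: reverse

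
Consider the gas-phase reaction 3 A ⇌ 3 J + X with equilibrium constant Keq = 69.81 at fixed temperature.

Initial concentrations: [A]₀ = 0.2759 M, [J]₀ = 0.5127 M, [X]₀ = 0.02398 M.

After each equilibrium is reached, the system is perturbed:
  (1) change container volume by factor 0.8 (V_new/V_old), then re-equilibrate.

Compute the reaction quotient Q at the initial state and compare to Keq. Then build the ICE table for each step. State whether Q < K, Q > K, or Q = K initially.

Q₀ = 0.1539; Q < K (proceeds forward)

Q₀ = 0.1539 vs Keq = 69.81 ⇒ Q<K, forward
Step 1:
                   A          J          X
  init        0.2759     0.5127    0.02398
  Δ          -0.1985     0.1985    0.06615
  eq         0.07744     0.7112    0.09013
  solve Keq expr → x = 0.06615; check Q = 69.81
Then change container volume by factor 0.8 (V_new/V_old).
Step 2:
                   A          J          X
  init        0.0968      0.889     0.1127
  Δ         0.006126  -0.006126  -0.002042
  eq          0.1029     0.8828     0.1106
  solve Keq expr → x = -0.002042; check Q = 69.81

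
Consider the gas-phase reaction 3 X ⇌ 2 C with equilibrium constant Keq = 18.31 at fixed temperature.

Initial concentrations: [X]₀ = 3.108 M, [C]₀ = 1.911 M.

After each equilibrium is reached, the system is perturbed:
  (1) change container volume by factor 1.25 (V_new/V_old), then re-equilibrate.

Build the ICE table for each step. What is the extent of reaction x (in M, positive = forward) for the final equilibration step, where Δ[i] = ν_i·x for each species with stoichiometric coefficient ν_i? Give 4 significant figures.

x = -0.01579 M

Q₀ = 0.1216 vs Keq = 18.31 ⇒ Q<K, forward
Step 1:
                   X          C
  Initial      3.108      1.911
  Change      -2.248      1.499
  Equil       0.8595       3.41
  solve Keq expr → x = 0.7495; check Q = 18.31
Then change container volume by factor 1.25 (V_new/V_old).
Step 2:
                   X          C
  Initial     0.6876      2.728
  Change     0.04737   -0.03158
  Equil        0.735      2.696
  solve Keq expr → x = -0.01579; check Q = 18.31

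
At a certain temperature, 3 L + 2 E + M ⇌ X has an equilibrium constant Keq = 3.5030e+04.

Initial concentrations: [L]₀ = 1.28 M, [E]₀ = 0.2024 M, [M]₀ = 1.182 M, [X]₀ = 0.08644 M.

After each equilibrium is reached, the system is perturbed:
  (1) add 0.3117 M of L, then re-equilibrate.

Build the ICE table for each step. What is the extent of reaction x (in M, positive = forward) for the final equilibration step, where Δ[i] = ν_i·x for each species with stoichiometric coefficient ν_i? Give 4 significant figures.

Q₀ = 0.8512 vs Keq = 3.5030e+04 ⇒ Q<K, forward
Step 1:
                    L           E           M           X
  Initial        1.28      0.2024       1.182     0.08644
  Change      -0.3002     -0.2001     -0.1001      0.1001
  Equil        0.9798    0.002287       1.082      0.1865
  solve Keq expr → x = 0.1001; check Q = 3.5030e+04
Then add 0.3117 M of L.
Step 2:
                    L           E           M           X
  Initial       1.292    0.002287       1.082      0.1865
  Change    -0.001158 -7.7192e-04 -3.8596e-04  3.8596e-04
  Equil          1.29    0.001515       1.082      0.1869
  solve Keq expr → x = 3.8596e-04; check Q = 3.5030e+04

x = 3.8596e-04 M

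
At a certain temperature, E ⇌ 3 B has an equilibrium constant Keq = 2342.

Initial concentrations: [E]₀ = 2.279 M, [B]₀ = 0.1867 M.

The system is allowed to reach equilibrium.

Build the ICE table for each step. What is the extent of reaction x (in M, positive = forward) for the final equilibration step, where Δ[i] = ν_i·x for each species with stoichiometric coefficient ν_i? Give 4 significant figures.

x = 2.154 M

Q₀ = 0.002856 vs Keq = 2342 ⇒ Q<K, forward
Step 1:
                   E          B
  Initial      2.279     0.1867
  Change      -2.154      6.461
  Equil       0.1254      6.647
  solve Keq expr → x = 2.154; check Q = 2342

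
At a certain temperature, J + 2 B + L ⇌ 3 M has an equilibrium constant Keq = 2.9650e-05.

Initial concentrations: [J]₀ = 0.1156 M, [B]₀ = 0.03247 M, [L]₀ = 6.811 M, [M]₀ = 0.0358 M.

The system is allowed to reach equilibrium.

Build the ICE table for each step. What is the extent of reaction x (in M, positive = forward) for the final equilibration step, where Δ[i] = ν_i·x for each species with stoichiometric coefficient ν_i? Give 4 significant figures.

Q₀ = 0.05527 vs Keq = 2.9650e-05 ⇒ Q>K, reverse
Step 1:
                   J          B          L          M
  Initial     0.1156    0.03247      6.811     0.0358
  Change     0.01054    0.02108    0.01054   -0.03162
  Equil       0.1261    0.05355      6.822   0.004182
  solve Keq expr → x = -0.01054; check Q = 2.9650e-05

x = -0.01054 M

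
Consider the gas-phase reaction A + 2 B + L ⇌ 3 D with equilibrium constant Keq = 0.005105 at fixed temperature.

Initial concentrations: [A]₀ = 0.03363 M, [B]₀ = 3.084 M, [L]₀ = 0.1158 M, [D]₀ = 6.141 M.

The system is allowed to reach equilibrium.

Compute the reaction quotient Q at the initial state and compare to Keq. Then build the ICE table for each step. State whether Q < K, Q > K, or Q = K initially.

Q₀ = 6252 vs Keq = 0.005105 ⇒ Q>K, reverse
Step 1:
                   A          B          L          D
  I          0.03363      3.084     0.1158      6.141
  C            1.747      3.493      1.747      -5.24
  E             1.78      6.577      1.862     0.9013
  solve Keq expr → x = -1.747; check Q = 0.005105

Q₀ = 6252; Q > K (proceeds reverse)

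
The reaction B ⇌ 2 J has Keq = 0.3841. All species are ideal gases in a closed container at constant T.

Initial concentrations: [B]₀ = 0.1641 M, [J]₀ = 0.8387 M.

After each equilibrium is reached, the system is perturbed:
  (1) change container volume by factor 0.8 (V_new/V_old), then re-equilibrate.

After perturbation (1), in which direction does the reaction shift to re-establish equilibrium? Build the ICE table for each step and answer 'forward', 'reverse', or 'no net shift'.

Q₀ = 4.287 vs Keq = 0.3841 ⇒ Q>K, reverse
Step 1:
                   B          J
  init        0.1641     0.8387
  Δ           0.2258    -0.4517
  eq          0.3899      0.387
  solve Keq expr → x = -0.2258; check Q = 0.3841
Then change container volume by factor 0.8 (V_new/V_old).
Step 2:
                   B          J
  init        0.4874     0.4838
  Δ          0.02094   -0.04188
  eq          0.5084     0.4419
  solve Keq expr → x = -0.02094; check Q = 0.3841

Direction: reverse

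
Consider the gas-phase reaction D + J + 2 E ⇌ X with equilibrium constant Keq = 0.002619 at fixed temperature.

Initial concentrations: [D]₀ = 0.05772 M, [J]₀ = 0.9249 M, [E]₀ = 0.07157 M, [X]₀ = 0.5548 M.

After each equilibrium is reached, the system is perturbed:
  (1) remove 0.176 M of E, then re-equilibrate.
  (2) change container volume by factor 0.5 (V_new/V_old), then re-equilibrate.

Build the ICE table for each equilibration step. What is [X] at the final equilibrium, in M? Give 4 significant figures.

Q₀ = 2029 vs Keq = 0.002619 ⇒ Q>K, reverse
Step 1:
                    D           J           E           X
  I           0.05772      0.9249     0.07157      0.5548
  C            0.5515      0.5515       1.103     -0.5515
  E            0.6093       1.476       1.175    0.003251
  solve Keq expr → x = -0.5515; check Q = 0.002619
Then remove 0.176 M of E.
Step 2:
                    D           J           E           X
  I            0.6093       1.476      0.9987    0.003251
  C        8.8794e-04  8.8794e-04    0.001776 -8.8794e-04
  E            0.6102       1.477           1    0.002363
  solve Keq expr → x = -8.8794e-04; check Q = 0.002619
Then change container volume by factor 0.5 (V_new/V_old).
Step 3:
                    D           J           E           X
  I              1.22       2.955       2.001    0.004726
  C          -0.02966    -0.02966    -0.05932     0.02966
  E             1.191       2.925       1.942     0.03438
  solve Keq expr → x = 0.02966; check Q = 0.002619

[X]_eq = 0.03438 M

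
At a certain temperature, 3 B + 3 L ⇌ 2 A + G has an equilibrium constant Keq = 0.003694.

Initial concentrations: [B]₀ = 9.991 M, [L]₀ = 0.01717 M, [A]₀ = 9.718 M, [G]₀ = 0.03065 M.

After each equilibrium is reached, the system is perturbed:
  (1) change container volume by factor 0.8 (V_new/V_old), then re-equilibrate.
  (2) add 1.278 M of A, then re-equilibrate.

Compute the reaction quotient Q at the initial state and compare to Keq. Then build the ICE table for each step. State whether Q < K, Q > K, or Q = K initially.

Q₀ = 573.4 vs Keq = 0.003694 ⇒ Q>K, reverse
Step 1:
                   B          L          A          G
  I            9.991    0.01717      9.718    0.03065
  C          0.09179    0.09179   -0.06119    -0.0306
  E            10.08      0.109      9.657 5.2529e-05
  solve Keq expr → x = -0.0306; check Q = 0.003694
Then change container volume by factor 0.8 (V_new/V_old).
Step 2:
                   B          L          A          G
  I             12.6     0.1362      12.07 6.5662e-05
  C       -1.8615e-04 -1.8615e-04 1.2410e-04 6.2050e-05
  E             12.6      0.136      12.07 1.2771e-04
  solve Keq expr → x = 6.2050e-05; check Q = 0.003694
Then add 1.278 M of A.
Step 3:
                   B          L          A          G
  I             12.6      0.136      13.35 1.2771e-04
  C       6.9362e-05 6.9362e-05 -4.6241e-05 -2.3121e-05
  E             12.6     0.1361      13.35 1.0459e-04
  solve Keq expr → x = -2.3121e-05; check Q = 0.003694

Q₀ = 573.4; Q > K (proceeds reverse)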